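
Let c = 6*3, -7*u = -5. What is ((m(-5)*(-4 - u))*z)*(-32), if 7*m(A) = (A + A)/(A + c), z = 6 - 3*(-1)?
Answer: -95040/637 ≈ -149.20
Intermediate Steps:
u = 5/7 (u = -1/7*(-5) = 5/7 ≈ 0.71429)
c = 18
z = 9 (z = 6 + 3 = 9)
m(A) = 2*A/(7*(18 + A)) (m(A) = ((A + A)/(A + 18))/7 = ((2*A)/(18 + A))/7 = (2*A/(18 + A))/7 = 2*A/(7*(18 + A)))
((m(-5)*(-4 - u))*z)*(-32) = ((((2/7)*(-5)/(18 - 5))*(-4 - 1*5/7))*9)*(-32) = ((((2/7)*(-5)/13)*(-4 - 5/7))*9)*(-32) = ((((2/7)*(-5)*(1/13))*(-33/7))*9)*(-32) = (-10/91*(-33/7)*9)*(-32) = ((330/637)*9)*(-32) = (2970/637)*(-32) = -95040/637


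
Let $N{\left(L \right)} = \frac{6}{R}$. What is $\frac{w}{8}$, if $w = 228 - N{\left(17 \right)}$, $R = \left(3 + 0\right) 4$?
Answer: $\frac{455}{16} \approx 28.438$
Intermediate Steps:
$R = 12$ ($R = 3 \cdot 4 = 12$)
$N{\left(L \right)} = \frac{1}{2}$ ($N{\left(L \right)} = \frac{6}{12} = 6 \cdot \frac{1}{12} = \frac{1}{2}$)
$w = \frac{455}{2}$ ($w = 228 - \frac{1}{2} = \frac{455}{2} \approx 227.5$)
$\frac{w}{8} = \frac{455}{2 \cdot 8} = \frac{455}{2} \cdot \frac{1}{8} = \frac{455}{16}$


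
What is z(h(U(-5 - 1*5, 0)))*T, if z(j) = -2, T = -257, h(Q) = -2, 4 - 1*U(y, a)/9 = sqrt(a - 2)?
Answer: 514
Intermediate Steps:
U(y, a) = 36 - 9*sqrt(-2 + a) (U(y, a) = 36 - 9*sqrt(a - 2) = 36 - 9*sqrt(-2 + a))
z(h(U(-5 - 1*5, 0)))*T = -2*(-257) = 514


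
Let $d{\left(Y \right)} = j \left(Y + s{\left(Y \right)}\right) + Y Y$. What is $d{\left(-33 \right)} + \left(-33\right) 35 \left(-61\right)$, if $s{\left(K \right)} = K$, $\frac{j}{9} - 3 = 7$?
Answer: $65604$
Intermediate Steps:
$j = 90$ ($j = 27 + 9 \cdot 7 = 27 + 63 = 90$)
$d{\left(Y \right)} = Y^{2} + 180 Y$ ($d{\left(Y \right)} = 90 \left(Y + Y\right) + Y Y = 90 \cdot 2 Y + Y^{2} = 180 Y + Y^{2} = Y^{2} + 180 Y$)
$d{\left(-33 \right)} + \left(-33\right) 35 \left(-61\right) = - 33 \left(180 - 33\right) + \left(-33\right) 35 \left(-61\right) = \left(-33\right) 147 - -70455 = -4851 + 70455 = 65604$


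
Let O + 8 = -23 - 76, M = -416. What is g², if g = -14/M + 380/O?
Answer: 6129480681/495329536 ≈ 12.375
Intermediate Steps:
O = -107 (O = -8 + (-23 - 76) = -8 - 99 = -107)
g = -78291/22256 (g = -14/(-416) + 380/(-107) = -14*(-1/416) + 380*(-1/107) = 7/208 - 380/107 = -78291/22256 ≈ -3.5177)
g² = (-78291/22256)² = 6129480681/495329536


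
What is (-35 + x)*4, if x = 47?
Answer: 48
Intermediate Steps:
(-35 + x)*4 = (-35 + 47)*4 = 12*4 = 48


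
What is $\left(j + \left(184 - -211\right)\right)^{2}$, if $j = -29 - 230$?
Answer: $18496$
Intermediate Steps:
$j = -259$ ($j = -29 - 230 = -259$)
$\left(j + \left(184 - -211\right)\right)^{2} = \left(-259 + \left(184 - -211\right)\right)^{2} = \left(-259 + \left(184 + 211\right)\right)^{2} = \left(-259 + 395\right)^{2} = 136^{2} = 18496$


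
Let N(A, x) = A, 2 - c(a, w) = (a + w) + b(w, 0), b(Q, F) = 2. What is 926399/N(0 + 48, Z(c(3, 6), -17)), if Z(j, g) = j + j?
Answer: 926399/48 ≈ 19300.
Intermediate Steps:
c(a, w) = -a - w (c(a, w) = 2 - ((a + w) + 2) = 2 - (2 + a + w) = 2 + (-2 - a - w) = -a - w)
Z(j, g) = 2*j
926399/N(0 + 48, Z(c(3, 6), -17)) = 926399/(0 + 48) = 926399/48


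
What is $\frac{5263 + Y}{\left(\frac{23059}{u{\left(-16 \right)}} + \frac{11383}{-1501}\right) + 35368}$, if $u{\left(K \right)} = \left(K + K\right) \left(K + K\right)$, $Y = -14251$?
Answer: $- \frac{13814771712}{54384420199} \approx -0.25402$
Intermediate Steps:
$u{\left(K \right)} = 4 K^{2}$ ($u{\left(K \right)} = 2 K 2 K = 4 K^{2}$)
$\frac{5263 + Y}{\left(\frac{23059}{u{\left(-16 \right)}} + \frac{11383}{-1501}\right) + 35368} = \frac{5263 - 14251}{\left(\frac{23059}{4 \left(-16\right)^{2}} + \frac{11383}{-1501}\right) + 35368} = - \frac{8988}{\left(\frac{23059}{4 \cdot 256} + 11383 \left(- \frac{1}{1501}\right)\right) + 35368} = - \frac{8988}{\left(\frac{23059}{1024} - \frac{11383}{1501}\right) + 35368} = - \frac{8988}{\frac{22955367}{1537024} + 35368} = - \frac{8988}{\frac{54384420199}{1537024}} = \left(-8988\right) \frac{1537024}{54384420199} = - \frac{13814771712}{54384420199}$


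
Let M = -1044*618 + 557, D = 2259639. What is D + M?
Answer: 1615004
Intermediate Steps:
M = -644635 (M = -645192 + 557 = -644635)
D + M = 2259639 - 644635 = 1615004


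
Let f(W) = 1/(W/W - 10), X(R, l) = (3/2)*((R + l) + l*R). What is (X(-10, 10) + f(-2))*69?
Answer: -31073/3 ≈ -10358.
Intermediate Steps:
X(R, l) = 3*R/2 + 3*l/2 + 3*R*l/2 (X(R, l) = (3*(1/2))*((R + l) + R*l) = 3*(R + l + R*l)/2 = 3*R/2 + 3*l/2 + 3*R*l/2)
f(W) = -1/9 (f(W) = 1/(1 - 10) = 1/(-9) = -1/9)
(X(-10, 10) + f(-2))*69 = (((3/2)*(-10) + (3/2)*10 + (3/2)*(-10)*10) - 1/9)*69 = ((-15 + 15 - 150) - 1/9)*69 = (-150 - 1/9)*69 = -1351/9*69 = -31073/3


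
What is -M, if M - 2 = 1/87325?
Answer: -174651/87325 ≈ -2.0000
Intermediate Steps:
M = 174651/87325 (M = 2 + 1/87325 = 174651/87325 ≈ 2.0000)
-M = -1*174651/87325 = -174651/87325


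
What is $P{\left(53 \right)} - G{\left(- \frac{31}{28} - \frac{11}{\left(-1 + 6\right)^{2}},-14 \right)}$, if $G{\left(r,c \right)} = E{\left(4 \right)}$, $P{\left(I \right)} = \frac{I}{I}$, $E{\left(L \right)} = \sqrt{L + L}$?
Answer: $1 - 2 \sqrt{2} \approx -1.8284$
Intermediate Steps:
$E{\left(L \right)} = \sqrt{2} \sqrt{L}$ ($E{\left(L \right)} = \sqrt{2 L} = \sqrt{2} \sqrt{L}$)
$P{\left(I \right)} = 1$
$G{\left(r,c \right)} = 2 \sqrt{2}$ ($G{\left(r,c \right)} = \sqrt{2} \sqrt{4} = \sqrt{2} \cdot 2 = 2 \sqrt{2}$)
$P{\left(53 \right)} - G{\left(- \frac{31}{28} - \frac{11}{\left(-1 + 6\right)^{2}},-14 \right)} = 1 - 2 \sqrt{2}$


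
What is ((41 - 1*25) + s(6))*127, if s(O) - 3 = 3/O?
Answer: 4953/2 ≈ 2476.5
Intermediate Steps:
s(O) = 3 + 3/O
((41 - 1*25) + s(6))*127 = ((41 - 1*25) + (3 + 3/6))*127 = ((41 - 25) + (3 + 3*(⅙)))*127 = (16 + (3 + ½))*127 = (16 + 7/2)*127 = (39/2)*127 = 4953/2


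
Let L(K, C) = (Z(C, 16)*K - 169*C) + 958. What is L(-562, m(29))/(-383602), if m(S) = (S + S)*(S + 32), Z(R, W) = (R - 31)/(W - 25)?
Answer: 566957/575403 ≈ 0.98532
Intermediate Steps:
Z(R, W) = (-31 + R)/(-25 + W)
m(S) = 2*S*(32 + S) (m(S) = (2*S)*(32 + S) = 2*S*(32 + S))
L(K, C) = 958 - 169*C + K*(31/9 - C/9) (L(K, C) = (((-31 + C)/(-25 + 16))*K - 169*C) + 958 = (((-31 + C)/(-9))*K - 169*C) + 958 = ((-(-31 + C)/9)*K - 169*C) + 958 = ((31/9 - C/9)*K - 169*C) + 958 = (K*(31/9 - C/9) - 169*C) + 958 = (-169*C + K*(31/9 - C/9)) + 958 = 958 - 169*C + K*(31/9 - C/9))
L(-562, m(29))/(-383602) = (958 - 338*29*(32 + 29) + (⅑)*(-562)*(31 - 2*29*(32 + 29)))/(-383602) = (958 - 338*29*61 + (⅑)*(-562)*(31 - 2*29*61))*(-1/383602) = (958 - 169*3538 + (⅑)*(-562)*(31 - 1*3538))*(-1/383602) = (958 - 597922 + (⅑)*(-562)*(31 - 3538))*(-1/383602) = (958 - 597922 + (⅑)*(-562)*(-3507))*(-1/383602) = (958 - 597922 + 656978/3)*(-1/383602) = -1133914/3*(-1/383602) = 566957/575403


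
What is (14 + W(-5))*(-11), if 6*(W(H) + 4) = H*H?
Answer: -935/6 ≈ -155.83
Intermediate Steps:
W(H) = -4 + H²/6 (W(H) = -4 + (H*H)/6 = -4 + H²/6)
(14 + W(-5))*(-11) = (14 + (-4 + (⅙)*(-5)²))*(-11) = (14 + (-4 + (⅙)*25))*(-11) = (14 + (-4 + 25/6))*(-11) = (14 + ⅙)*(-11) = (85/6)*(-11) = -935/6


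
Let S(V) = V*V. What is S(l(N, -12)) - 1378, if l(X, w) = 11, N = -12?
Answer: -1257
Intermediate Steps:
S(V) = V²
S(l(N, -12)) - 1378 = 11² - 1378 = 121 - 1378 = -1257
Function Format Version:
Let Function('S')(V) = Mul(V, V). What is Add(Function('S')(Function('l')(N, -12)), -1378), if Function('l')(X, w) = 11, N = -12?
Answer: -1257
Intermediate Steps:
Function('S')(V) = Pow(V, 2)
Add(Function('S')(Function('l')(N, -12)), -1378) = Add(Pow(11, 2), -1378) = Add(121, -1378) = -1257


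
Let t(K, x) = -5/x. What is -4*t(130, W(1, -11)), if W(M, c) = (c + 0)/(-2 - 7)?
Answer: 180/11 ≈ 16.364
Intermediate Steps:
W(M, c) = -c/9 (W(M, c) = c/(-9) = c*(-⅑) = -c/9)
-4*t(130, W(1, -11)) = -(-20)/((-⅑*(-11))) = -(-20)/11/9 = -(-20)*9/11 = -4*(-45/11) = 180/11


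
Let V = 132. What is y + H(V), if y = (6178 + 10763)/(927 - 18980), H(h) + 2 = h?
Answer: 2329949/18053 ≈ 129.06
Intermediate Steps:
H(h) = -2 + h
y = -16941/18053 (y = 16941/(-18053) = 16941*(-1/18053) = -16941/18053 ≈ -0.93840)
y + H(V) = -16941/18053 + (-2 + 132) = -16941/18053 + 130 = 2329949/18053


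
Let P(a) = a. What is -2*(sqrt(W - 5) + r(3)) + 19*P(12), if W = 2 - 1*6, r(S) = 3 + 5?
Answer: 212 - 6*I ≈ 212.0 - 6.0*I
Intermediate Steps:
r(S) = 8
W = -4 (W = 2 - 6 = -4)
-2*(sqrt(W - 5) + r(3)) + 19*P(12) = -2*(sqrt(-4 - 5) + 8) + 19*12 = -2*(sqrt(-9) + 8) + 228 = -2*(3*I + 8) + 228 = -2*(8 + 3*I) + 228 = (-16 - 6*I) + 228 = 212 - 6*I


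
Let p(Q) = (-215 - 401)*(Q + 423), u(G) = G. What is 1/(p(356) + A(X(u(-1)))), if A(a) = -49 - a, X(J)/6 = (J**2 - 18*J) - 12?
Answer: -1/479955 ≈ -2.0835e-6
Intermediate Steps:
X(J) = -72 - 108*J + 6*J**2 (X(J) = 6*((J**2 - 18*J) - 12) = 6*(-12 + J**2 - 18*J) = -72 - 108*J + 6*J**2)
p(Q) = -260568 - 616*Q (p(Q) = -616*(423 + Q) = -260568 - 616*Q)
1/(p(356) + A(X(u(-1)))) = 1/((-260568 - 616*356) + (-49 - (-72 - 108*(-1) + 6*(-1)**2))) = 1/((-260568 - 219296) + (-49 - (-72 + 108 + 6*1))) = 1/(-479864 + (-49 - (-72 + 108 + 6))) = 1/(-479864 + (-49 - 1*42)) = 1/(-479864 + (-49 - 42)) = 1/(-479864 - 91) = 1/(-479955) = -1/479955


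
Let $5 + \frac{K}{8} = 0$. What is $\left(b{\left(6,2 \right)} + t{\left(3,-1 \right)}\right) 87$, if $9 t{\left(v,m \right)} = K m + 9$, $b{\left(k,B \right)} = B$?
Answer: $\frac{1943}{3} \approx 647.67$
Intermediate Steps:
$K = -40$ ($K = -40 + 8 \cdot 0 = -40 + 0 = -40$)
$t{\left(v,m \right)} = 1 - \frac{40 m}{9}$ ($t{\left(v,m \right)} = \frac{- 40 m + 9}{9} = \frac{9 - 40 m}{9} = 1 - \frac{40 m}{9}$)
$\left(b{\left(6,2 \right)} + t{\left(3,-1 \right)}\right) 87 = \left(2 + \left(1 - - \frac{40}{9}\right)\right) 87 = \left(2 + \left(1 + \frac{40}{9}\right)\right) 87 = \left(2 + \frac{49}{9}\right) 87 = \frac{67}{9} \cdot 87 = \frac{1943}{3}$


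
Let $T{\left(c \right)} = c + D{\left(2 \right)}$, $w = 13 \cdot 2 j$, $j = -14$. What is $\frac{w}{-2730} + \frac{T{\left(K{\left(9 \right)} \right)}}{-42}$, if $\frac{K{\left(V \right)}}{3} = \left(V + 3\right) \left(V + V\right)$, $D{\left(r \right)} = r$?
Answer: $- \frac{537}{35} \approx -15.343$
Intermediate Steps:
$w = -364$ ($w = 13 \cdot 2 \left(-14\right) = 26 \left(-14\right) = -364$)
$K{\left(V \right)} = 6 V \left(3 + V\right)$ ($K{\left(V \right)} = 3 \left(V + 3\right) \left(V + V\right) = 3 \left(3 + V\right) 2 V = 3 \cdot 2 V \left(3 + V\right) = 6 V \left(3 + V\right)$)
$T{\left(c \right)} = 2 + c$ ($T{\left(c \right)} = c + 2 = 2 + c$)
$\frac{w}{-2730} + \frac{T{\left(K{\left(9 \right)} \right)}}{-42} = - \frac{364}{-2730} + \frac{2 + 6 \cdot 9 \left(3 + 9\right)}{-42} = \left(-364\right) \left(- \frac{1}{2730}\right) + \left(2 + 6 \cdot 9 \cdot 12\right) \left(- \frac{1}{42}\right) = \frac{2}{15} + \left(2 + 648\right) \left(- \frac{1}{42}\right) = \frac{2}{15} + 650 \left(- \frac{1}{42}\right) = \frac{2}{15} - \frac{325}{21} = - \frac{537}{35}$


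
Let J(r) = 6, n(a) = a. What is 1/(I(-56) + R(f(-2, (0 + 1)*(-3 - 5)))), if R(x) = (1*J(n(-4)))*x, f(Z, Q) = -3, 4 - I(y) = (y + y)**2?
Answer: -1/12558 ≈ -7.9631e-5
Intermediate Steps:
I(y) = 4 - 4*y**2 (I(y) = 4 - (y + y)**2 = 4 - (2*y)**2 = 4 - 4*y**2)
R(x) = 6*x (R(x) = (1*6)*x = 6*x)
1/(I(-56) + R(f(-2, (0 + 1)*(-3 - 5)))) = 1/((4 - 4*(-56)**2) + 6*(-3)) = 1/((4 - 4*3136) - 18) = 1/((4 - 12544) - 18) = 1/(-12540 - 18) = 1/(-12558) = -1/12558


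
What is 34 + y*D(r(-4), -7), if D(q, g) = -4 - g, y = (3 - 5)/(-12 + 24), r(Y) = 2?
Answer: 67/2 ≈ 33.500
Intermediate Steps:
y = -⅙ (y = -2/12 = -2*1/12 = -⅙ ≈ -0.16667)
34 + y*D(r(-4), -7) = 34 - (-4 - 1*(-7))/6 = 34 - (-4 + 7)/6 = 34 - ⅙*3 = 34 - ½ = 67/2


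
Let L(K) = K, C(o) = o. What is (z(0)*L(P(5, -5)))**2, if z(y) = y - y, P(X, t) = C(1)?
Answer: 0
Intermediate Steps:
P(X, t) = 1
z(y) = 0
(z(0)*L(P(5, -5)))**2 = (0*1)**2 = 0**2 = 0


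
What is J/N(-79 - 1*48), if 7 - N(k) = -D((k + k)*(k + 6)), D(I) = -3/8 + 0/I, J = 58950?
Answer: 471600/53 ≈ 8898.1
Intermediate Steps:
D(I) = -3/8 (D(I) = -3*⅛ + 0 = -3/8 + 0 = -3/8)
N(k) = 53/8 (N(k) = 7 - (-1)*(-3)/8 = 7 - 1*3/8 = 7 - 3/8 = 53/8)
J/N(-79 - 1*48) = 58950/(53/8) = 58950*(8/53) = 471600/53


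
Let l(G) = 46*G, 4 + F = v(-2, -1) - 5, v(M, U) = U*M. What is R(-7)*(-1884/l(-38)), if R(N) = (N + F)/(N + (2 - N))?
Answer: -3297/437 ≈ -7.5446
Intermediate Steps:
v(M, U) = M*U
F = -7 (F = -4 + (-2*(-1) - 5) = -4 + (2 - 5) = -4 - 3 = -7)
R(N) = -7/2 + N/2 (R(N) = (N - 7)/(N + (2 - N)) = (-7 + N)/2 = (-7 + N)*(½) = -7/2 + N/2)
R(-7)*(-1884/l(-38)) = (-7/2 + (½)*(-7))*(-1884/(46*(-38))) = (-7/2 - 7/2)*(-1884/(-1748)) = -(-13188)*(-1)/1748 = -7*471/437 = -3297/437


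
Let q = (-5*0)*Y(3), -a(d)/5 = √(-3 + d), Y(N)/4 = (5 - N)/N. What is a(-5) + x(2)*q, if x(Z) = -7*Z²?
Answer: -10*I*√2 ≈ -14.142*I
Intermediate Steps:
Y(N) = 4*(5 - N)/N (Y(N) = 4*((5 - N)/N) = 4*(5 - N)/N)
a(d) = -5*√(-3 + d)
q = 0 (q = (-5*0)*(-4 + 20/3) = 0*(-4 + 20*(⅓)) = 0*(-4 + 20/3) = 0*(8/3) = 0)
a(-5) + x(2)*q = -5*√(-3 - 5) - 7*2²*0 = -10*I*√2 - 7*4*0 = -10*I*√2 - 28*0 = -10*I*√2 + 0 = -10*I*√2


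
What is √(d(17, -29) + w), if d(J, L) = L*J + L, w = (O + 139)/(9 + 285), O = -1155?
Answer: I*√231726/21 ≈ 22.923*I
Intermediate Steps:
w = -508/147 (w = (-1155 + 139)/(9 + 285) = -1016/294 = -1016*1/294 = -508/147 ≈ -3.4558)
d(J, L) = L + J*L (d(J, L) = J*L + L = L + J*L)
√(d(17, -29) + w) = √(-29*(1 + 17) - 508/147) = √(-29*18 - 508/147) = √(-522 - 508/147) = √(-77242/147) = I*√231726/21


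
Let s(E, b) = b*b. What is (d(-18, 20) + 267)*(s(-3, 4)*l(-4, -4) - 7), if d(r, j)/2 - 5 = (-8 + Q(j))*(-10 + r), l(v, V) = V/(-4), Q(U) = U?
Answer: -3555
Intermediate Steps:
l(v, V) = -V/4 (l(v, V) = V*(-¼) = -V/4)
s(E, b) = b²
d(r, j) = 10 + 2*(-10 + r)*(-8 + j) (d(r, j) = 10 + 2*((-8 + j)*(-10 + r)) = 10 + 2*((-10 + r)*(-8 + j)) = 10 + 2*(-10 + r)*(-8 + j))
(d(-18, 20) + 267)*(s(-3, 4)*l(-4, -4) - 7) = ((170 - 20*20 - 16*(-18) + 2*20*(-18)) + 267)*(4²*(-¼*(-4)) - 7) = ((170 - 400 + 288 - 720) + 267)*(16*1 - 7) = (-662 + 267)*(16 - 7) = -395*9 = -3555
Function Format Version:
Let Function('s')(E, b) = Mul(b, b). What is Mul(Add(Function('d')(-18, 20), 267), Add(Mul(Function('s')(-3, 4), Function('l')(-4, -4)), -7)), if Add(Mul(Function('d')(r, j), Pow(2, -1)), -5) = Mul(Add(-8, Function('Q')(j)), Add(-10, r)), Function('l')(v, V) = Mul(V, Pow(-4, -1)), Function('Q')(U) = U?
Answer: -3555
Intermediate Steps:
Function('l')(v, V) = Mul(Rational(-1, 4), V) (Function('l')(v, V) = Mul(V, Rational(-1, 4)) = Mul(Rational(-1, 4), V))
Function('s')(E, b) = Pow(b, 2)
Function('d')(r, j) = Add(10, Mul(2, Add(-10, r), Add(-8, j))) (Function('d')(r, j) = Add(10, Mul(2, Mul(Add(-8, j), Add(-10, r)))) = Add(10, Mul(2, Mul(Add(-10, r), Add(-8, j)))) = Add(10, Mul(2, Add(-10, r), Add(-8, j))))
Mul(Add(Function('d')(-18, 20), 267), Add(Mul(Function('s')(-3, 4), Function('l')(-4, -4)), -7)) = Mul(Add(Add(170, Mul(-20, 20), Mul(-16, -18), Mul(2, 20, -18)), 267), Add(Mul(Pow(4, 2), Mul(Rational(-1, 4), -4)), -7)) = Mul(Add(Add(170, -400, 288, -720), 267), Add(Mul(16, 1), -7)) = Mul(Add(-662, 267), Add(16, -7)) = Mul(-395, 9) = -3555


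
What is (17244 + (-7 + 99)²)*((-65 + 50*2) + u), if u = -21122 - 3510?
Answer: -632339676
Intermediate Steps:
u = -24632
(17244 + (-7 + 99)²)*((-65 + 50*2) + u) = (17244 + (-7 + 99)²)*((-65 + 50*2) - 24632) = (17244 + 92²)*((-65 + 100) - 24632) = (17244 + 8464)*(35 - 24632) = 25708*(-24597) = -632339676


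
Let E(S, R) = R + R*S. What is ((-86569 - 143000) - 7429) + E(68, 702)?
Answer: -188560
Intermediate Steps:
((-86569 - 143000) - 7429) + E(68, 702) = ((-86569 - 143000) - 7429) + 702*(1 + 68) = (-229569 - 7429) + 702*69 = -236998 + 48438 = -188560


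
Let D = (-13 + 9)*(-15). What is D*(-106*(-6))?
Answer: 38160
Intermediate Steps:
D = 60 (D = -4*(-15) = 60)
D*(-106*(-6)) = 60*(-106*(-6)) = 60*636 = 38160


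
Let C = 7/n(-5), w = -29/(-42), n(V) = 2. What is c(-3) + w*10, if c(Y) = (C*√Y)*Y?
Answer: 145/21 - 21*I*√3/2 ≈ 6.9048 - 18.187*I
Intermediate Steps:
w = 29/42 (w = -29*(-1/42) = 29/42 ≈ 0.69048)
C = 7/2 ≈ 3.5000
c(Y) = 7*Y^(3/2)/2 (c(Y) = (7*√Y/2)*Y = 7*Y^(3/2)/2)
c(-3) + w*10 = 7*(-3)^(3/2)/2 + (29/42)*10 = 7*(-3*I*√3)/2 + 145/21 = -21*I*√3/2 + 145/21 = 145/21 - 21*I*√3/2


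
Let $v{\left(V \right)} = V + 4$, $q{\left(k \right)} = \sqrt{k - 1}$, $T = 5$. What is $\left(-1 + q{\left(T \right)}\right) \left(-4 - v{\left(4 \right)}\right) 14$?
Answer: $-168$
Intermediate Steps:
$q{\left(k \right)} = \sqrt{-1 + k}$
$v{\left(V \right)} = 4 + V$
$\left(-1 + q{\left(T \right)}\right) \left(-4 - v{\left(4 \right)}\right) 14 = \left(-1 + \sqrt{-1 + 5}\right) \left(-4 - \left(4 + 4\right)\right) 14 = \left(-1 + \sqrt{4}\right) \left(-4 - 8\right) 14 = \left(-1 + 2\right) \left(-4 - 8\right) 14 = 1 \left(-12\right) 14 = \left(-12\right) 14 = -168$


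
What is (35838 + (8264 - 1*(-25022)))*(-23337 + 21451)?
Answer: -130367864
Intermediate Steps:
(35838 + (8264 - 1*(-25022)))*(-23337 + 21451) = (35838 + (8264 + 25022))*(-1886) = (35838 + 33286)*(-1886) = 69124*(-1886) = -130367864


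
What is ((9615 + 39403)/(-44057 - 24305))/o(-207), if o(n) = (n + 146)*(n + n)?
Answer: -24509/863206974 ≈ -2.8393e-5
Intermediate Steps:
o(n) = 2*n*(146 + n) (o(n) = (146 + n)*(2*n) = 2*n*(146 + n))
((9615 + 39403)/(-44057 - 24305))/o(-207) = ((9615 + 39403)/(-44057 - 24305))/((2*(-207)*(146 - 207))) = (49018/(-68362))/((2*(-207)*(-61))) = (49018*(-1/68362))/25254 = -24509/34181*1/25254 = -24509/863206974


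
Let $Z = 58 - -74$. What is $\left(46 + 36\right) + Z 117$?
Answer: $15526$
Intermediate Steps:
$Z = 132$ ($Z = 58 + 74 = 132$)
$\left(46 + 36\right) + Z 117 = \left(46 + 36\right) + 132 \cdot 117 = 82 + 15444 = 15526$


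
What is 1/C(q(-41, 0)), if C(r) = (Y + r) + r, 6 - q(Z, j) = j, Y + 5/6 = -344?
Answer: -6/1997 ≈ -0.0030045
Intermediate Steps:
Y = -2069/6 (Y = -⅚ - 344 = -2069/6 ≈ -344.83)
q(Z, j) = 6 - j
C(r) = -2069/6 + 2*r (C(r) = (-2069/6 + r) + r = -2069/6 + 2*r)
1/C(q(-41, 0)) = 1/(-2069/6 + 2*(6 - 1*0)) = 1/(-2069/6 + 2*(6 + 0)) = 1/(-2069/6 + 2*6) = 1/(-2069/6 + 12) = 1/(-1997/6) = -6/1997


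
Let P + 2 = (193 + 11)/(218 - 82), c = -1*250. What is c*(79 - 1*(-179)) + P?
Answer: -129001/2 ≈ -64501.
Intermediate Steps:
c = -250
P = -½ (P = -2 + (193 + 11)/(218 - 82) = -2 + 204/136 = -2 + 204*(1/136) = -2 + 3/2 = -½ ≈ -0.50000)
c*(79 - 1*(-179)) + P = -250*(79 - 1*(-179)) - ½ = -250*(79 + 179) - ½ = -250*258 - ½ = -64500 - ½ = -129001/2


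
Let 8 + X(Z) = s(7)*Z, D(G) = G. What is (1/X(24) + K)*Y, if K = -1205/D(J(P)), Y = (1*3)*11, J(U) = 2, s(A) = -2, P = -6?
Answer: -1113453/56 ≈ -19883.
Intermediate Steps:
X(Z) = -8 - 2*Z
Y = 33 (Y = 3*11 = 33)
K = -1205/2 ≈ -602.50
(1/X(24) + K)*Y = (1/(-8 - 2*24) - 1205/2)*33 = (1/(-8 - 48) - 1205/2)*33 = (1/(-56) - 1205/2)*33 = (-1/56 - 1205/2)*33 = -33741/56*33 = -1113453/56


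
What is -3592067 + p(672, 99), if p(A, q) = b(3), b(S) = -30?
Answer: -3592097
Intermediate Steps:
p(A, q) = -30
-3592067 + p(672, 99) = -3592067 - 30 = -3592097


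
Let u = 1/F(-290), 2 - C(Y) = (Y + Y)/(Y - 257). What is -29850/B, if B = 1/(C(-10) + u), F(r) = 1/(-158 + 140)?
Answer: 42705400/89 ≈ 4.7984e+5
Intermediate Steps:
F(r) = -1/18 (F(r) = 1/(-18) = -1/18)
C(Y) = 2 - 2*Y/(-257 + Y) (C(Y) = 2 - (Y + Y)/(Y - 257) = 2 - 2*Y/(-257 + Y))
u = -18 (u = 1/(-1/18) = -18)
B = -267/4292 (B = 1/(-514/(-257 - 10) - 18) = 1/(-514/(-267) - 18) = 1/(-514*(-1/267) - 18) = 1/(514/267 - 18) = 1/(-4292/267) = -267/4292 ≈ -0.062209)
-29850/B = -29850/(-267/4292) = -29850*(-4292/267) = 42705400/89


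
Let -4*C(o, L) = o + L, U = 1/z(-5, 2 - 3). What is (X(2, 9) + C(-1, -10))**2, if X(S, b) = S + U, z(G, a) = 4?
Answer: 25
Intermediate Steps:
U = 1/4 ≈ 0.25000
X(S, b) = 1/4 + S (X(S, b) = S + 1/4 = 1/4 + S)
C(o, L) = -L/4 - o/4 (C(o, L) = -(o + L)/4 = -(L + o)/4 = -L/4 - o/4)
(X(2, 9) + C(-1, -10))**2 = ((1/4 + 2) + (-1/4*(-10) - 1/4*(-1)))**2 = (9/4 + (5/2 + 1/4))**2 = (9/4 + 11/4)**2 = 5**2 = 25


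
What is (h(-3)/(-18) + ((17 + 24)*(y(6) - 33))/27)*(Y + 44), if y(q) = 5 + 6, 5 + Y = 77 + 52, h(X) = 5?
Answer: -50932/9 ≈ -5659.1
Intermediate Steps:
Y = 124 (Y = -5 + (77 + 52) = -5 + 129 = 124)
y(q) = 11
(h(-3)/(-18) + ((17 + 24)*(y(6) - 33))/27)*(Y + 44) = (5/(-18) + ((17 + 24)*(11 - 33))/27)*(124 + 44) = (5*(-1/18) + (41*(-22))*(1/27))*168 = (-5/18 - 902*1/27)*168 = (-5/18 - 902/27)*168 = -1819/54*168 = -50932/9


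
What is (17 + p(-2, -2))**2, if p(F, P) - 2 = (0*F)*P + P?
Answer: 289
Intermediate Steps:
p(F, P) = 2 + P (p(F, P) = 2 + ((0*F)*P + P) = 2 + (0*P + P) = 2 + (0 + P) = 2 + P)
(17 + p(-2, -2))**2 = (17 + (2 - 2))**2 = (17 + 0)**2 = 17**2 = 289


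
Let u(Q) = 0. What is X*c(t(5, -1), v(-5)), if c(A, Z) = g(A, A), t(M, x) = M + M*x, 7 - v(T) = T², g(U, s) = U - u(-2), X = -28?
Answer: 0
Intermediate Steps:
g(U, s) = U (g(U, s) = U - 1*0 = U + 0 = U)
v(T) = 7 - T²
c(A, Z) = A
X*c(t(5, -1), v(-5)) = -140*(1 - 1) = -140*0 = -28*0 = 0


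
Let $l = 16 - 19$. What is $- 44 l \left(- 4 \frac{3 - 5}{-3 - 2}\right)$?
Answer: $- \frac{1056}{5} \approx -211.2$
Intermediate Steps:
$l = -3$
$- 44 l \left(- 4 \frac{3 - 5}{-3 - 2}\right) = \left(-44\right) \left(-3\right) \left(- 4 \frac{3 - 5}{-3 - 2}\right) = 132 \left(- 4 \left(- \frac{2}{-3 + \left(-5 + 3\right)}\right)\right) = 132 \left(- 4 \left(- \frac{2}{-3 - 2}\right)\right) = 132 \left(- 4 \left(- \frac{2}{-5}\right)\right) = 132 \left(- 4 \left(\left(-2\right) \left(- \frac{1}{5}\right)\right)\right) = 132 \left(\left(-4\right) \frac{2}{5}\right) = 132 \left(- \frac{8}{5}\right) = - \frac{1056}{5}$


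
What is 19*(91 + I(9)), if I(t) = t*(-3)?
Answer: 1216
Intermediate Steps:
I(t) = -3*t
19*(91 + I(9)) = 19*(91 - 3*9) = 19*(91 - 27) = 19*64 = 1216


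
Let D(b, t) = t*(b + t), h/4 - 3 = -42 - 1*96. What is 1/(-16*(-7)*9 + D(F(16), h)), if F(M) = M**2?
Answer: 1/154368 ≈ 6.4780e-6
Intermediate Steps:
h = -540 (h = 12 + 4*(-42 - 1*96) = 12 + 4*(-42 - 96) = 12 + 4*(-138) = 12 - 552 = -540)
1/(-16*(-7)*9 + D(F(16), h)) = 1/(-16*(-7)*9 - 540*(16**2 - 540)) = 1/(112*9 - 540*(256 - 540)) = 1/(1008 - 540*(-284)) = 1/(1008 + 153360) = 1/154368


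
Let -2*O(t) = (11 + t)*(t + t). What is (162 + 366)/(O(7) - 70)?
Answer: -132/49 ≈ -2.6939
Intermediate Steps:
O(t) = -t*(11 + t) (O(t) = -(11 + t)*(t + t)/2 = -(11 + t)*2*t/2 = -t*(11 + t))
(162 + 366)/(O(7) - 70) = (162 + 366)/(-1*7*(11 + 7) - 70) = 528/(-1*7*18 - 70) = 528/(-126 - 70) = 528/(-196) = 528*(-1/196) = -132/49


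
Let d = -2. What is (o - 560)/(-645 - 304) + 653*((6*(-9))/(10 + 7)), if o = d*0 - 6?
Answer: -33454016/16133 ≈ -2073.6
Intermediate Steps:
o = -6 (o = -2*0 - 6 = 0 - 6 = -6)
(o - 560)/(-645 - 304) + 653*((6*(-9))/(10 + 7)) = (-6 - 560)/(-645 - 304) + 653*((6*(-9))/(10 + 7)) = -566/(-949) + 653*(-54/17) = -566*(-1/949) + 653*(-54*1/17) = 566/949 + 653*(-54/17) = 566/949 - 35262/17 = -33454016/16133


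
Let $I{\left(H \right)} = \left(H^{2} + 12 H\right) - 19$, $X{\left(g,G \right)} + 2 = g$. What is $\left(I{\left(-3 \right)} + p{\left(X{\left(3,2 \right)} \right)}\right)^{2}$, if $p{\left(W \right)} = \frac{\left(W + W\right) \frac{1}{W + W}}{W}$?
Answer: $2025$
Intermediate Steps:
$X{\left(g,G \right)} = -2 + g$
$p{\left(W \right)} = \frac{1}{W}$ ($p{\left(W \right)} = \frac{2 W \frac{1}{2 W}}{W} = 1 \frac{1}{W} = \frac{1}{W}$)
$I{\left(H \right)} = -19 + H^{2} + 12 H$
$\left(I{\left(-3 \right)} + p{\left(X{\left(3,2 \right)} \right)}\right)^{2} = \left(\left(-19 + \left(-3\right)^{2} + 12 \left(-3\right)\right) + \frac{1}{-2 + 3}\right)^{2} = \left(\left(-19 + 9 - 36\right) + 1^{-1}\right)^{2} = \left(-46 + 1\right)^{2} = \left(-45\right)^{2} = 2025$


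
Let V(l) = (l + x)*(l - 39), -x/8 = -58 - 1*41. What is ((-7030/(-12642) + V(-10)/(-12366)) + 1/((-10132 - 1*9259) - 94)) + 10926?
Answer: 308267772222101/28204712865 ≈ 10930.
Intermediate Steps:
x = 792 (x = -8*(-58 - 1*41) = -8*(-58 - 41) = -8*(-99) = 792)
V(l) = (-39 + l)*(792 + l) (V(l) = (l + 792)*(l - 39) = (792 + l)*(-39 + l) = (-39 + l)*(792 + l))
((-7030/(-12642) + V(-10)/(-12366)) + 1/((-10132 - 1*9259) - 94)) + 10926 = ((-7030/(-12642) + (-30888 + (-10)² + 753*(-10))/(-12366)) + 1/((-10132 - 1*9259) - 94)) + 10926 = ((-7030*(-1/12642) + (-30888 + 100 - 7530)*(-1/12366)) + 1/((-10132 - 9259) - 94)) + 10926 = ((3515/6321 - 38318*(-1/12366)) + 1/(-19391 - 94)) + 10926 = ((3515/6321 + 19159/6183) + 1/(-19485)) + 10926 = (47612428/13027581 - 1/19485) + 10926 = 103079459111/28204712865 + 10926 = 308267772222101/28204712865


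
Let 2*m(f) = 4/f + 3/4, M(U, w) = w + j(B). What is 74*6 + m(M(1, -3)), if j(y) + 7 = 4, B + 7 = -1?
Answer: 10657/24 ≈ 444.04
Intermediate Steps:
B = -8 (B = -7 - 1 = -8)
j(y) = -3 (j(y) = -7 + 4 = -3)
M(U, w) = -3 + w (M(U, w) = w - 3 = -3 + w)
m(f) = 3/8 + 2/f (m(f) = (4/f + 3/4)/2 = (4/f + 3*(¼))/2 = (4/f + ¾)/2 = (¾ + 4/f)/2 = 3/8 + 2/f)
74*6 + m(M(1, -3)) = 74*6 + (3/8 + 2/(-3 - 3)) = 444 + (3/8 + 2/(-6)) = 444 + (3/8 + 2*(-⅙)) = 444 + (3/8 - ⅓) = 444 + 1/24 = 10657/24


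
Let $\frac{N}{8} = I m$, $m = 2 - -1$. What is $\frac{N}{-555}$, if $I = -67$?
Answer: $\frac{536}{185} \approx 2.8973$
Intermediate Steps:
$m = 3$ ($m = 2 + 1 = 3$)
$N = -1608$ ($N = 8 \left(\left(-67\right) 3\right) = 8 \left(-201\right) = -1608$)
$\frac{N}{-555} = - \frac{1608}{-555} = \left(-1608\right) \left(- \frac{1}{555}\right) = \frac{536}{185}$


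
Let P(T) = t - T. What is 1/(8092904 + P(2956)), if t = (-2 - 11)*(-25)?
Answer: 1/8090273 ≈ 1.2361e-7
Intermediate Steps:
t = 325 (t = -13*(-25) = 325)
P(T) = 325 - T
1/(8092904 + P(2956)) = 1/(8092904 + (325 - 1*2956)) = 1/(8092904 + (325 - 2956)) = 1/(8092904 - 2631) = 1/8090273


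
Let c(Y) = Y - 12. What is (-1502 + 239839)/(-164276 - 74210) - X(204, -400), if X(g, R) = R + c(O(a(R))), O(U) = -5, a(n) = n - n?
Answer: 99210325/238486 ≈ 416.00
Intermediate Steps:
a(n) = 0
c(Y) = -12 + Y
X(g, R) = -17 + R (X(g, R) = R + (-12 - 5) = R - 17 = -17 + R)
(-1502 + 239839)/(-164276 - 74210) - X(204, -400) = (-1502 + 239839)/(-164276 - 74210) - (-17 - 400) = 238337/(-238486) - 1*(-417) = 238337*(-1/238486) + 417 = -238337/238486 + 417 = 99210325/238486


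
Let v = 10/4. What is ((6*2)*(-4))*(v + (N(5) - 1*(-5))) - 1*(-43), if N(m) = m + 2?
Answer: -653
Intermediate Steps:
N(m) = 2 + m
v = 5/2 (v = 10*(¼) = 5/2 ≈ 2.5000)
((6*2)*(-4))*(v + (N(5) - 1*(-5))) - 1*(-43) = ((6*2)*(-4))*(5/2 + ((2 + 5) - 1*(-5))) - 1*(-43) = (12*(-4))*(5/2 + (7 + 5)) + 43 = -48*(5/2 + 12) + 43 = -48*29/2 + 43 = -696 + 43 = -653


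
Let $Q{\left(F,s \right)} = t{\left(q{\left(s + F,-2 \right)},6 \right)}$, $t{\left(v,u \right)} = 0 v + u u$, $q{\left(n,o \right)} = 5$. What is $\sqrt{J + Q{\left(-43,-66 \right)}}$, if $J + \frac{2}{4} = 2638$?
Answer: $\frac{\sqrt{10694}}{2} \approx 51.706$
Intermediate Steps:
$J = \frac{5275}{2}$ ($J = - \frac{1}{2} + 2638 = \frac{5275}{2} \approx 2637.5$)
$t{\left(v,u \right)} = u^{2}$ ($t{\left(v,u \right)} = 0 + u^{2} = u^{2}$)
$Q{\left(F,s \right)} = 36$ ($Q{\left(F,s \right)} = 6^{2} = 36$)
$\sqrt{J + Q{\left(-43,-66 \right)}} = \sqrt{\frac{5275}{2} + 36} = \sqrt{\frac{5347}{2}} = \frac{\sqrt{10694}}{2}$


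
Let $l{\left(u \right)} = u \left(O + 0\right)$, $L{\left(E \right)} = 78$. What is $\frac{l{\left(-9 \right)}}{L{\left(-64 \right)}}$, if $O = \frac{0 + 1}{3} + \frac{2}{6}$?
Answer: $- \frac{1}{13} \approx -0.076923$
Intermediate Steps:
$O = \frac{2}{3}$ ($O = 1 \cdot \frac{1}{3} + 2 \cdot \frac{1}{6} = \frac{1}{3} + \frac{1}{3} = \frac{2}{3} \approx 0.66667$)
$l{\left(u \right)} = \frac{2 u}{3}$ ($l{\left(u \right)} = u \left(\frac{2}{3} + 0\right) = u \frac{2}{3} = \frac{2 u}{3}$)
$\frac{l{\left(-9 \right)}}{L{\left(-64 \right)}} = \frac{\frac{2}{3} \left(-9\right)}{78} = \left(-6\right) \frac{1}{78} = - \frac{1}{13}$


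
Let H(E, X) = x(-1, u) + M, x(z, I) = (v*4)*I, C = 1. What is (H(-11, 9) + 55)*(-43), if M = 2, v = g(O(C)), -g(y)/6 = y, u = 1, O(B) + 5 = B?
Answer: -6579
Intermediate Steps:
O(B) = -5 + B
g(y) = -6*y
v = 24 (v = -6*(-5 + 1) = -6*(-4) = 24)
x(z, I) = 96*I (x(z, I) = (24*4)*I = 96*I)
H(E, X) = 98 (H(E, X) = 96*1 + 2 = 96 + 2 = 98)
(H(-11, 9) + 55)*(-43) = (98 + 55)*(-43) = 153*(-43) = -6579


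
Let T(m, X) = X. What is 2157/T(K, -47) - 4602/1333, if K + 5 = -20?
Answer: -3091575/62651 ≈ -49.346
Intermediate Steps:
K = -25 (K = -5 - 20 = -25)
2157/T(K, -47) - 4602/1333 = 2157/(-47) - 4602/1333 = 2157*(-1/47) - 4602*1/1333 = -2157/47 - 4602/1333 = -3091575/62651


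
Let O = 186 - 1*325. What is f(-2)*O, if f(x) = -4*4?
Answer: 2224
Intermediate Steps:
f(x) = -16
O = -139 (O = 186 - 325 = -139)
f(-2)*O = -16*(-139) = 2224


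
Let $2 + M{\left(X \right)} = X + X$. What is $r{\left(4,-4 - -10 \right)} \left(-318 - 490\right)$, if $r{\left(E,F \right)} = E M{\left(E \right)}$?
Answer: $-19392$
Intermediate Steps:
$M{\left(X \right)} = -2 + 2 X$ ($M{\left(X \right)} = -2 + \left(X + X\right) = -2 + 2 X$)
$r{\left(E,F \right)} = E \left(-2 + 2 E\right)$
$r{\left(4,-4 - -10 \right)} \left(-318 - 490\right) = 2 \cdot 4 \left(-1 + 4\right) \left(-318 - 490\right) = 2 \cdot 4 \cdot 3 \left(-808\right) = 24 \left(-808\right) = -19392$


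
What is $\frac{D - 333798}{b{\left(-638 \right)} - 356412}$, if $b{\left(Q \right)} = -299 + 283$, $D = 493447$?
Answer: $- \frac{159649}{356428} \approx -0.44791$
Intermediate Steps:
$b{\left(Q \right)} = -16$
$\frac{D - 333798}{b{\left(-638 \right)} - 356412} = \frac{493447 - 333798}{-16 - 356412} = \frac{159649}{-356428} = 159649 \left(- \frac{1}{356428}\right) = - \frac{159649}{356428}$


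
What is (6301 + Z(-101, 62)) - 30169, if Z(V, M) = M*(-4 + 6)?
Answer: -23744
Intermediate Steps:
Z(V, M) = 2*M (Z(V, M) = M*2 = 2*M)
(6301 + Z(-101, 62)) - 30169 = (6301 + 2*62) - 30169 = (6301 + 124) - 30169 = 6425 - 30169 = -23744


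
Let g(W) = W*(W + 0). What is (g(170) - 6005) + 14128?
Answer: 37023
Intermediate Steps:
g(W) = W² (g(W) = W*W = W²)
(g(170) - 6005) + 14128 = (170² - 6005) + 14128 = (28900 - 6005) + 14128 = 22895 + 14128 = 37023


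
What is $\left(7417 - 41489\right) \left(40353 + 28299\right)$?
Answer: $-2339110944$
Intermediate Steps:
$\left(7417 - 41489\right) \left(40353 + 28299\right) = \left(-34072\right) 68652 = -2339110944$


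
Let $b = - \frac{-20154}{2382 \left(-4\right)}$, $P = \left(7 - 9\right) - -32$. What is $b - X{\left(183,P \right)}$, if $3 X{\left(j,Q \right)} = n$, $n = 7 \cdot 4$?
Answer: $- \frac{54541}{4764} \approx -11.449$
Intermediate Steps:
$n = 28$
$P = 30$ ($P = \left(7 - 9\right) + 32 = -2 + 32 = 30$)
$X{\left(j,Q \right)} = \frac{28}{3}$ ($X{\left(j,Q \right)} = \frac{1}{3} \cdot 28 = \frac{28}{3}$)
$b = - \frac{3359}{1588}$ ($b = - \frac{-20154}{-9528} = - \frac{\left(-20154\right) \left(-1\right)}{9528} = \left(-1\right) \frac{3359}{1588} = - \frac{3359}{1588} \approx -2.1152$)
$b - X{\left(183,P \right)} = - \frac{3359}{1588} - \frac{28}{3} = - \frac{54541}{4764}$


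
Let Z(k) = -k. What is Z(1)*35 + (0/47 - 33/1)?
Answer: -68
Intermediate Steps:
Z(1)*35 + (0/47 - 33/1) = -1*1*35 + (0/47 - 33/1) = -1*35 + (0*(1/47) - 33*1) = -35 + (0 - 33) = -35 - 33 = -68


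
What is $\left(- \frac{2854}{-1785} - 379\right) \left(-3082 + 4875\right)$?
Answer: $- \frac{1207874173}{1785} \approx -6.7668 \cdot 10^{5}$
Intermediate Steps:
$\left(- \frac{2854}{-1785} - 379\right) \left(-3082 + 4875\right) = \left(\left(-2854\right) \left(- \frac{1}{1785}\right) - 379\right) 1793 = \left(\frac{2854}{1785} - 379\right) 1793 = \left(- \frac{673661}{1785}\right) 1793 = - \frac{1207874173}{1785}$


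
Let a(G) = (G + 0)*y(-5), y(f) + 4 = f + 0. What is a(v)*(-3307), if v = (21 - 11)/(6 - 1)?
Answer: 59526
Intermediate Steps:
v = 2 (v = 10/5 = 10*(1/5) = 2)
y(f) = -4 + f (y(f) = -4 + (f + 0) = -4 + f)
a(G) = -9*G (a(G) = (G + 0)*(-4 - 5) = G*(-9) = -9*G)
a(v)*(-3307) = -9*2*(-3307) = -18*(-3307) = 59526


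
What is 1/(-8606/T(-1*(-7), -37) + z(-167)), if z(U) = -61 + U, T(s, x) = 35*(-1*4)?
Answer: -70/11657 ≈ -0.0060050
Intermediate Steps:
T(s, x) = -140 (T(s, x) = 35*(-4) = -140)
1/(-8606/T(-1*(-7), -37) + z(-167)) = 1/(-8606/(-140) + (-61 - 167)) = 1/(-8606*(-1/140) - 228) = 1/(4303/70 - 228) = 1/(-11657/70) = -70/11657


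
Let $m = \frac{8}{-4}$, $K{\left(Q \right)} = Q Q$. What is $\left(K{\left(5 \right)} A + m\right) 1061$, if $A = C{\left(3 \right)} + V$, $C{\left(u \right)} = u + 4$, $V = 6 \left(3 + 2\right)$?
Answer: $979303$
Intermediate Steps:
$K{\left(Q \right)} = Q^{2}$
$V = 30$ ($V = 6 \cdot 5 = 30$)
$C{\left(u \right)} = 4 + u$
$m = -2$ ($m = 8 \left(- \frac{1}{4}\right) = -2$)
$A = 37$ ($A = \left(4 + 3\right) + 30 = 7 + 30 = 37$)
$\left(K{\left(5 \right)} A + m\right) 1061 = \left(5^{2} \cdot 37 - 2\right) 1061 = \left(25 \cdot 37 - 2\right) 1061 = \left(925 - 2\right) 1061 = 923 \cdot 1061 = 979303$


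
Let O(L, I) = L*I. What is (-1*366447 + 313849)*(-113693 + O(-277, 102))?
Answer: 7466128306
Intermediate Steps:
O(L, I) = I*L
(-1*366447 + 313849)*(-113693 + O(-277, 102)) = (-1*366447 + 313849)*(-113693 + 102*(-277)) = (-366447 + 313849)*(-113693 - 28254) = -52598*(-141947) = 7466128306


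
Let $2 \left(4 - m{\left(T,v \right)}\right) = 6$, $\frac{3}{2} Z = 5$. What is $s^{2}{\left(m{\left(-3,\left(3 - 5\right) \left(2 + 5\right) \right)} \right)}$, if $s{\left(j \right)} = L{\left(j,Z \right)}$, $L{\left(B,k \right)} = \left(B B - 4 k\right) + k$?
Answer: $81$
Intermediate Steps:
$Z = \frac{10}{3}$ ($Z = \frac{2}{3} \cdot 5 = \frac{10}{3} \approx 3.3333$)
$L{\left(B,k \right)} = B^{2} - 3 k$ ($L{\left(B,k \right)} = \left(B^{2} - 4 k\right) + k = B^{2} - 3 k$)
$m{\left(T,v \right)} = 1$ ($m{\left(T,v \right)} = 4 - 3 = 1$)
$s{\left(j \right)} = -10 + j^{2}$ ($s{\left(j \right)} = j^{2} - 10 = -10 + j^{2}$)
$s^{2}{\left(m{\left(-3,\left(3 - 5\right) \left(2 + 5\right) \right)} \right)} = \left(-10 + 1^{2}\right)^{2} = \left(-10 + 1\right)^{2} = \left(-9\right)^{2} = 81$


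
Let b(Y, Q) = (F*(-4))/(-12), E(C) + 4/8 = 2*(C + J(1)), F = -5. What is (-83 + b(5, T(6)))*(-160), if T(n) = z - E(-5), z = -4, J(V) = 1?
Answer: 40640/3 ≈ 13547.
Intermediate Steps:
E(C) = 3/2 + 2*C (E(C) = -1/2 + 2*(C + 1) = -1/2 + 2*(1 + C) = -1/2 + (2 + 2*C) = 3/2 + 2*C)
T(n) = 9/2 (T(n) = -4 - (3/2 + 2*(-5)) = -4 - (3/2 - 10) = -4 - 1*(-17/2) = -4 + 17/2 = 9/2)
b(Y, Q) = -5/3 (b(Y, Q) = -5*(-4)/(-12) = 20*(-1/12) = -5/3)
(-83 + b(5, T(6)))*(-160) = (-83 - 5/3)*(-160) = -254/3*(-160) = 40640/3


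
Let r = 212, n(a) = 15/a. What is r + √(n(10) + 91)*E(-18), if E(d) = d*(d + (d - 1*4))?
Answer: 212 + 360*√370 ≈ 7136.7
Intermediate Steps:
E(d) = d*(-4 + 2*d) (E(d) = d*(d + (d - 4)) = d*(d + (-4 + d)) = d*(-4 + 2*d))
r + √(n(10) + 91)*E(-18) = 212 + √(15/10 + 91)*(2*(-18)*(-2 - 18)) = 212 + √(15*(⅒) + 91)*(2*(-18)*(-20)) = 212 + √(3/2 + 91)*720 = 212 + √(185/2)*720 = 212 + (√370/2)*720 = 212 + 360*√370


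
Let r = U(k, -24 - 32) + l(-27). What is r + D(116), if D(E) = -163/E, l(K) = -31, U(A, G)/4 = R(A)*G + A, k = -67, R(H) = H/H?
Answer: -60831/116 ≈ -524.41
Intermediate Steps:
R(H) = 1
U(A, G) = 4*A + 4*G (U(A, G) = 4*(1*G + A) = 4*(G + A) = 4*(A + G) = 4*A + 4*G)
r = -523 (r = (4*(-67) + 4*(-24 - 32)) - 31 = (-268 + 4*(-56)) - 31 = (-268 - 224) - 31 = -492 - 31 = -523)
r + D(116) = -523 - 163/116 = -60831/116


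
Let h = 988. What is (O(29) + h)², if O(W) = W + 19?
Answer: 1073296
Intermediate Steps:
O(W) = 19 + W
(O(29) + h)² = ((19 + 29) + 988)² = (48 + 988)² = 1036² = 1073296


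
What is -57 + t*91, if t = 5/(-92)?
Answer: -5699/92 ≈ -61.946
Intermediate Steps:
t = -5/92 (t = 5*(-1/92) = -5/92 ≈ -0.054348)
-57 + t*91 = -57 - 5/92*91 = -57 - 455/92 = -5699/92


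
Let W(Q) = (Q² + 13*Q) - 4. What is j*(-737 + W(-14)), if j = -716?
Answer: 520532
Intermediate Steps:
W(Q) = -4 + Q² + 13*Q
j*(-737 + W(-14)) = -716*(-737 + (-4 + (-14)² + 13*(-14))) = -716*(-737 + (-4 + 196 - 182)) = -716*(-737 + 10) = -716*(-727) = 520532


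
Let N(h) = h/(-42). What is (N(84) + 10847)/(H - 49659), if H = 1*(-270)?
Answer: -3615/16643 ≈ -0.21721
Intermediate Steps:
N(h) = -h/42 (N(h) = h*(-1/42) = -h/42)
H = -270
(N(84) + 10847)/(H - 49659) = (-1/42*84 + 10847)/(-270 - 49659) = (-2 + 10847)/(-49929) = 10845*(-1/49929) = -3615/16643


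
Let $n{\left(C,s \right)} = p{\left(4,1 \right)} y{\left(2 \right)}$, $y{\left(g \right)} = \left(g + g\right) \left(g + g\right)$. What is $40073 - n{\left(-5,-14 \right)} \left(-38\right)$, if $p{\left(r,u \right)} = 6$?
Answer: $43721$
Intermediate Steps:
$y{\left(g \right)} = 4 g^{2}$ ($y{\left(g \right)} = 2 g 2 g = 4 g^{2}$)
$n{\left(C,s \right)} = 96$ ($n{\left(C,s \right)} = 6 \cdot 4 \cdot 2^{2} = 6 \cdot 4 \cdot 4 = 6 \cdot 16 = 96$)
$40073 - n{\left(-5,-14 \right)} \left(-38\right) = 40073 - 96 \left(-38\right) = 40073 - -3648 = 40073 + 3648 = 43721$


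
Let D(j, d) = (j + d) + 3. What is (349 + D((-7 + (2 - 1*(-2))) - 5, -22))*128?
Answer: 41216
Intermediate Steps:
D(j, d) = 3 + d + j (D(j, d) = (d + j) + 3 = 3 + d + j)
(349 + D((-7 + (2 - 1*(-2))) - 5, -22))*128 = (349 + (3 - 22 + ((-7 + (2 - 1*(-2))) - 5)))*128 = (349 + (3 - 22 + ((-7 + (2 + 2)) - 5)))*128 = (349 + (3 - 22 + ((-7 + 4) - 5)))*128 = (349 + (3 - 22 + (-3 - 5)))*128 = (349 + (3 - 22 - 8))*128 = (349 - 27)*128 = 322*128 = 41216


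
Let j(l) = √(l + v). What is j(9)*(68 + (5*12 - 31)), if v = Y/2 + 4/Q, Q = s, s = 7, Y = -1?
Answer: 97*√1778/14 ≈ 292.15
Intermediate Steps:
Q = 7
v = 1/14 (v = -1/2 + 4/7 = -1*½ + 4*(⅐) = -½ + 4/7 = 1/14 ≈ 0.071429)
j(l) = √(1/14 + l) (j(l) = √(l + 1/14) = √(1/14 + l))
j(9)*(68 + (5*12 - 31)) = (√(14 + 196*9)/14)*(68 + (5*12 - 31)) = (√(14 + 1764)/14)*(68 + (60 - 31)) = (√1778/14)*(68 + 29) = (√1778/14)*97 = 97*√1778/14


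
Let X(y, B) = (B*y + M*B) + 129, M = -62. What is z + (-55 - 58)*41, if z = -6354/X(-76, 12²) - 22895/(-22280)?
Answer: -135822856281/29324936 ≈ -4631.6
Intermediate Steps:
X(y, B) = 129 - 62*B + B*y (X(y, B) = (B*y - 62*B) + 129 = (-62*B + B*y) + 129 = 129 - 62*B + B*y)
z = 39572207/29324936 (z = -6354/(129 - 62*12² + 12²*(-76)) - 22895/(-22280) = -6354/(129 - 62*144 + 144*(-76)) - 22895*(-1/22280) = -6354/(129 - 8928 - 10944) + 4579/4456 = -6354/(-19743) + 4579/4456 = -6354*(-1/19743) + 4579/4456 = 2118/6581 + 4579/4456 = 39572207/29324936 ≈ 1.3494)
z + (-55 - 58)*41 = 39572207/29324936 + (-55 - 58)*41 = 39572207/29324936 - 113*41 = 39572207/29324936 - 4633 = -135822856281/29324936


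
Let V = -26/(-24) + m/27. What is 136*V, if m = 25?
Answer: 7378/27 ≈ 273.26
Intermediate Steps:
V = 217/108 (V = -26/(-24) + 25/27 = -26*(-1/24) + 25*(1/27) = 13/12 + 25/27 = 217/108 ≈ 2.0093)
136*V = 136*(217/108) = 7378/27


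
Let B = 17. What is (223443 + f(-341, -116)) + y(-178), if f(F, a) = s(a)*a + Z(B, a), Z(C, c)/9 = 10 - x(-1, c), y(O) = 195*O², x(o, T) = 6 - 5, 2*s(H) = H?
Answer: 6408632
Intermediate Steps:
s(H) = H/2
x(o, T) = 1
Z(C, c) = 81 (Z(C, c) = 9*(10 - 1*1) = 9*(10 - 1) = 9*9 = 81)
f(F, a) = 81 + a²/2 (f(F, a) = (a/2)*a + 81 = a²/2 + 81 = 81 + a²/2)
(223443 + f(-341, -116)) + y(-178) = (223443 + (81 + (½)*(-116)²)) + 195*(-178)² = (223443 + (81 + (½)*13456)) + 195*31684 = (223443 + (81 + 6728)) + 6178380 = (223443 + 6809) + 6178380 = 230252 + 6178380 = 6408632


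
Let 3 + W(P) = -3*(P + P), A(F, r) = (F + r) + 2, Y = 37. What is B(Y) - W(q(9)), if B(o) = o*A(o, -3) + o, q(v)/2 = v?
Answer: 1480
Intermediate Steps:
q(v) = 2*v
A(F, r) = 2 + F + r
W(P) = -3 - 6*P (W(P) = -3 - 3*(P + P) = -3 - 6*P)
B(o) = o + o*(-1 + o) (B(o) = o*(2 + o - 3) + o = o*(-1 + o) + o = o + o*(-1 + o))
B(Y) - W(q(9)) = 37² - (-3 - 12*9) = 1369 - (-3 - 6*18) = 1369 - (-3 - 108) = 1369 - 1*(-111) = 1369 + 111 = 1480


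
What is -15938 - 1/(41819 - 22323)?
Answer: -310727249/19496 ≈ -15938.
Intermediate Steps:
-15938 - 1/(41819 - 22323) = -15938 - 1/19496 = -310727249/19496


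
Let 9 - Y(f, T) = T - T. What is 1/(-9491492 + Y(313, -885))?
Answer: -1/9491483 ≈ -1.0536e-7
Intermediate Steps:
Y(f, T) = 9 (Y(f, T) = 9 - (T - T) = 9 - 1*0 = 9 + 0 = 9)
1/(-9491492 + Y(313, -885)) = 1/(-9491492 + 9) = 1/(-9491483) = -1/9491483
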